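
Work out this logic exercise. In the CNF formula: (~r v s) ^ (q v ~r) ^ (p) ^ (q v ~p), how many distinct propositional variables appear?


Identify each variable that appears in the formula.
Variables found: p, q, r, s
Count = 4

4


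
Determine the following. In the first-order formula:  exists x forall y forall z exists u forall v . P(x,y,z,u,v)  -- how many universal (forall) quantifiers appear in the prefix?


Quantifier prefix: exists x forall y forall z exists u forall v
Mark each quantifier type:
  E U U E U
Universal count = 3, Existential count = 2
Asked for universal (forall) quantifiers: 3

3


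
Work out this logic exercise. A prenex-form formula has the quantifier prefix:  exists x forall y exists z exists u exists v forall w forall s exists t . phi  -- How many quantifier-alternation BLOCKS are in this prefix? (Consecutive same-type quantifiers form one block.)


Quantifier-type sequence: E A E E E A A E  (A=forall, E=exists)
Group into maximal same-type runs:
  Ex1 | Ax1 | Ex3 | Ax2 | Ex1
Number of blocks = 5

5


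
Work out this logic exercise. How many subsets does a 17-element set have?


The power set of a set with n elements has 2^n elements.
|P(S)| = 2^17 = 131072

131072


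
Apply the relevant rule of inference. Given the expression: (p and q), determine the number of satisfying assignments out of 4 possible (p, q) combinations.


Check all 4 assignments:
p=0, q=0: 0
p=0, q=1: 0
p=1, q=0: 0
p=1, q=1: 1
Count of True = 1

1


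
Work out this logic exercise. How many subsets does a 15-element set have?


The power set of a set with n elements has 2^n elements.
|P(S)| = 2^15 = 32768

32768


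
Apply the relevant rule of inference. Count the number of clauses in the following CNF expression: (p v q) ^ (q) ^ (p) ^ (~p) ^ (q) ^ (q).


A CNF formula is a conjunction of clauses.
Clauses are separated by ^.
Counting the conjuncts: 6 clauses.

6


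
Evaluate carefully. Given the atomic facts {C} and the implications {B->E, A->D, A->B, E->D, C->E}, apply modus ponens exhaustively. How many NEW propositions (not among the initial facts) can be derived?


Initial facts: {C}
Apply modus ponens to closure:
  C and C->E  =>  E
  E and E->D  =>  D
Final known: {C, D, E}
New propositions: {D, E}
Count = 2

2


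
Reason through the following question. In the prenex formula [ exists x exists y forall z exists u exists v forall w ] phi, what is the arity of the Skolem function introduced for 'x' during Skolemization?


Quantifier prefix: exists x exists y forall z exists u exists v forall w
'x' is existentially quantified at position 1.
No universal quantifiers precede it.
Skolem function arity = 0 (a Skolem constant)

0


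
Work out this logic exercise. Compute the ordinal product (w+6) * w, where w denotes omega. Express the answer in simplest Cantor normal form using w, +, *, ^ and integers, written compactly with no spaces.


Compute (w+6) * w.
Ordinal * is associative and left-distributive over +, but NOT commutative; for finite n>1, n*w = w but w*n stays w*n.
(w+6) * w = sup{(w+6)*k : k<w} = sup{w*k+6} = w^2 (the +6 tail is absorbed in the limit).
Result = w^2

w^2


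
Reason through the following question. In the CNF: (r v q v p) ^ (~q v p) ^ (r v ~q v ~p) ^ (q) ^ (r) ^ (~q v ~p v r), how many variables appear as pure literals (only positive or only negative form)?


Check each variable for pure literal status:
p: mixed (not pure)
q: mixed (not pure)
r: pure positive
Pure literal count = 1

1


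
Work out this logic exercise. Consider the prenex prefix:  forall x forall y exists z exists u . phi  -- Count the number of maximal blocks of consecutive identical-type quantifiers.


Quantifier-type sequence: A A E E  (A=forall, E=exists)
Group into maximal same-type runs:
  Ax2 | Ex2
Number of blocks = 2

2


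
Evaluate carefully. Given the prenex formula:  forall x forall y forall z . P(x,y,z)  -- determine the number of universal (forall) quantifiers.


Quantifier prefix: forall x forall y forall z
Mark each quantifier type:
  U U U
Universal count = 3, Existential count = 0
Asked for universal (forall) quantifiers: 3

3


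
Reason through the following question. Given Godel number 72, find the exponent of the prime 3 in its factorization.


Factorize 72 by dividing by 3 repeatedly.
Division steps: 3 divides 72 exactly 2 time(s).
Exponent of 3 = 2

2


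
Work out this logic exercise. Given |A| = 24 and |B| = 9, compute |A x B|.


The Cartesian product A x B contains all ordered pairs (a, b).
|A x B| = |A| * |B| = 24 * 9 = 216

216


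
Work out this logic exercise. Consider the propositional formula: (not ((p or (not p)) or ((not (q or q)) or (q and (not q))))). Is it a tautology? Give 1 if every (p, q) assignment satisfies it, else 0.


Check all 4 assignments:
p=0, q=0: 0
p=0, q=1: 0
p=1, q=0: 0
p=1, q=1: 0
Satisfying count = 0/4.
Tautology iff count = 4: no.

0


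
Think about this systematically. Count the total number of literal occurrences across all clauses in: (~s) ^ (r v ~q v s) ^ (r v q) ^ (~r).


Counting literals in each clause:
Clause 1: 1 literal(s)
Clause 2: 3 literal(s)
Clause 3: 2 literal(s)
Clause 4: 1 literal(s)
Total = 7

7


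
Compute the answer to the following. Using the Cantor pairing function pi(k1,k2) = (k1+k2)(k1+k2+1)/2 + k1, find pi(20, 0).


k1 + k2 = 20
(k1+k2)(k1+k2+1)/2 = 20 * 21 / 2 = 210
pi = 210 + 20 = 230

230


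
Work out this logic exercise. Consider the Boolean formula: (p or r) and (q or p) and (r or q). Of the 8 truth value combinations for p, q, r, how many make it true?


Evaluate all 8 assignments for p, q, r:
p=0, q=0, r=0: 0
p=0, q=0, r=1: 0
p=0, q=1, r=0: 0
p=0, q=1, r=1: 1
p=1, q=0, r=0: 0
p=1, q=0, r=1: 1
p=1, q=1, r=0: 1
p=1, q=1, r=1: 1
Satisfying count = 4

4


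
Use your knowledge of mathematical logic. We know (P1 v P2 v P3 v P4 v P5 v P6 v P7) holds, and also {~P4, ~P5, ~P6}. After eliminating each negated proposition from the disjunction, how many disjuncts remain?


Original disjuncts (7): P1, P2, P3, P4, P5, P6, P7
Negated (eliminate): ~P4, ~P5, ~P6
Remaining disjuncts: P1, P2, P3, P7
Count = 7 - 3 = 4

4


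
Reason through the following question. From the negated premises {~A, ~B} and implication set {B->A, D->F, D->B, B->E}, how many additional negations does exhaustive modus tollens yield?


Initial negated facts: {~A, ~B}
Apply modus tollens to closure:
  ~B and D->B  =>  ~D
Final negated: {~A, ~B, ~D}
New negations: {~D}
Count = 1

1


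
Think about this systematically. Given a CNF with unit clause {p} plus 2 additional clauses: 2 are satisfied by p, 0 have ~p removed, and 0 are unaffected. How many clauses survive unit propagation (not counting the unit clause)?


Satisfied (removed): 2
Shortened (remain): 0
Unchanged (remain): 0
Remaining = 0 + 0 = 0

0


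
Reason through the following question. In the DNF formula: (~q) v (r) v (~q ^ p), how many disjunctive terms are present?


A DNF formula is a disjunction of terms (conjunctions).
Terms are separated by v.
Counting the disjuncts: 3 terms.

3


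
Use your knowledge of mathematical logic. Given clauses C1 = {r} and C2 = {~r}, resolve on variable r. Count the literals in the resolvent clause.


Remove r from C1 and ~r from C2.
C1 remainder: {}
C2 remainder: {}
Union (resolvent): {} (empty clause)
Resolvent has 0 literal(s).

0


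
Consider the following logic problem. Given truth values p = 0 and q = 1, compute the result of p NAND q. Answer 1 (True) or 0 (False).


p = 0, q = 1
Operation: p NAND q
Evaluate: 0 NAND 1 = 1

1


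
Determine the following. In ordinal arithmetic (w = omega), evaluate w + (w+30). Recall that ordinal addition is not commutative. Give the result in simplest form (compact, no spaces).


Compute w + (w+30).
Ordinal + is associative but NOT commutative; for finite n>0, n + w = w but w + n stays w+n.
w + (w+30) = (w+w) + 30 = w*2+30.
Result = w*2+30

w*2+30


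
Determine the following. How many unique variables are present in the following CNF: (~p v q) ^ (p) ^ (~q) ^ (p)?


Identify each variable that appears in the formula.
Variables found: p, q
Count = 2

2


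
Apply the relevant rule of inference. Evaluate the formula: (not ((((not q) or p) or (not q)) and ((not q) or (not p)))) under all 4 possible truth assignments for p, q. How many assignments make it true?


Check all 4 assignments:
p=0, q=0: 0
p=0, q=1: 1
p=1, q=0: 0
p=1, q=1: 1
Count of True = 2

2


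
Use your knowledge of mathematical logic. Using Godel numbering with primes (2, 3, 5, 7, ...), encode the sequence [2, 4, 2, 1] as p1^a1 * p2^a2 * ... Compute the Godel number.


Encode each element as an exponent of the corresponding prime:
  2^2 = 4
  3^4 = 81
  5^2 = 25
  7^1 = 7
Product = 4 * 81 * 25 * 7 = 56700

56700


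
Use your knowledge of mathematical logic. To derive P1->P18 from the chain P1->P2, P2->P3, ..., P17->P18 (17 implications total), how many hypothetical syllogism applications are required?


With 17 implications in a chain connecting 18 propositions:
P1->P2, P2->P3, ..., P17->P18
Steps needed = (number of implications) - 1 = 17 - 1 = 16

16


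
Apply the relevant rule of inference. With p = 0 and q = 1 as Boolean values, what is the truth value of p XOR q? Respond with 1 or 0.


p = 0, q = 1
Operation: p XOR q
Evaluate: 0 XOR 1 = 1

1


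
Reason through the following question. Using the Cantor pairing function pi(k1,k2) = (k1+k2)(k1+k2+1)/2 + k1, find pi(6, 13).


k1 + k2 = 19
(k1+k2)(k1+k2+1)/2 = 19 * 20 / 2 = 190
pi = 190 + 6 = 196

196


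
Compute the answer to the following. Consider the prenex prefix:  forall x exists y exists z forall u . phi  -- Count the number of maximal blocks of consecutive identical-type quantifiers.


Quantifier-type sequence: A E E A  (A=forall, E=exists)
Group into maximal same-type runs:
  Ax1 | Ex2 | Ax1
Number of blocks = 3

3


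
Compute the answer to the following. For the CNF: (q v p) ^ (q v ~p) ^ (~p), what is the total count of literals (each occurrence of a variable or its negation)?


Counting literals in each clause:
Clause 1: 2 literal(s)
Clause 2: 2 literal(s)
Clause 3: 1 literal(s)
Total = 5

5


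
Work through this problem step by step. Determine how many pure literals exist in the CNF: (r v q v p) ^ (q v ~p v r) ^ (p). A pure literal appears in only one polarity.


Check each variable for pure literal status:
p: mixed (not pure)
q: pure positive
r: pure positive
Pure literal count = 2

2


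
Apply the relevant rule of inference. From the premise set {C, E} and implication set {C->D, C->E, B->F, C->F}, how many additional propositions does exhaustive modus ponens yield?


Initial facts: {C, E}
Apply modus ponens to closure:
  C and C->D  =>  D
  C and C->F  =>  F
Final known: {C, D, E, F}
New propositions: {D, F}
Count = 2

2


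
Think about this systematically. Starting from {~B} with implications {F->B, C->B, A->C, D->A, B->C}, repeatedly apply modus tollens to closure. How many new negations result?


Initial negated facts: {~B}
Apply modus tollens to closure:
  ~B and F->B  =>  ~F
  ~B and C->B  =>  ~C
  ~C and A->C  =>  ~A
  ~A and D->A  =>  ~D
Final negated: {~A, ~B, ~C, ~D, ~F}
New negations: {~A, ~C, ~D, ~F}
Count = 4

4


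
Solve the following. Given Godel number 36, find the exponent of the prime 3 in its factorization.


Factorize 36 by dividing by 3 repeatedly.
Division steps: 3 divides 36 exactly 2 time(s).
Exponent of 3 = 2

2


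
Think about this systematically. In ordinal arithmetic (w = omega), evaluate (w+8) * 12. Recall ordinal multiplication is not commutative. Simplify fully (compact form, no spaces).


Compute (w+8) * 12.
Ordinal * is associative and left-distributive over +, but NOT commutative; for finite n>1, n*w = w but w*n stays w*n.
(w+8) * 12 = (w+8) repeated 12 times. Each intermediate +8 is absorbed by the following w; only the last survives: w*12+8.
Result = w*12+8

w*12+8


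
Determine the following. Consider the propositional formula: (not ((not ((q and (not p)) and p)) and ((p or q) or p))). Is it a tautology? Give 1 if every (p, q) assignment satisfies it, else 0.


Check all 4 assignments:
p=0, q=0: 1
p=0, q=1: 0
p=1, q=0: 0
p=1, q=1: 0
Satisfying count = 1/4.
Tautology iff count = 4: no.

0


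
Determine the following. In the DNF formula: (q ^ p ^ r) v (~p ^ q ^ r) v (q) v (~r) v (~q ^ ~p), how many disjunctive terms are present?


A DNF formula is a disjunction of terms (conjunctions).
Terms are separated by v.
Counting the disjuncts: 5 terms.

5


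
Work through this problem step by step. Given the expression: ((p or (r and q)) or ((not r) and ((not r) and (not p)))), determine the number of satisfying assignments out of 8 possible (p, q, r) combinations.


Check all 8 assignments:
p=0, q=0, r=0: 1
p=0, q=0, r=1: 0
p=0, q=1, r=0: 1
p=0, q=1, r=1: 1
p=1, q=0, r=0: 1
p=1, q=0, r=1: 1
p=1, q=1, r=0: 1
p=1, q=1, r=1: 1
Count of True = 7

7


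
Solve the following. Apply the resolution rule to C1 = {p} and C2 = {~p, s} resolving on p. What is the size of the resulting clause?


Remove p from C1 and ~p from C2.
C1 remainder: {}
C2 remainder: {s}
Union (resolvent): {s}
Resolvent has 1 literal(s).

1


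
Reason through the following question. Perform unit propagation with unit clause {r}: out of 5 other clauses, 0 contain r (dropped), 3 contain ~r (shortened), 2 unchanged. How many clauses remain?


Satisfied (removed): 0
Shortened (remain): 3
Unchanged (remain): 2
Remaining = 3 + 2 = 5

5


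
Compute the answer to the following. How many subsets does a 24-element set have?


The power set of a set with n elements has 2^n elements.
|P(S)| = 2^24 = 16777216

16777216


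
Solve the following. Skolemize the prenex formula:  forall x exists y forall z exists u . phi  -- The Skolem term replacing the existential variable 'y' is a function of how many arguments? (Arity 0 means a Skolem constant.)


Quantifier prefix: forall x exists y forall z exists u
'y' is existentially quantified at position 2.
Universal variables preceding it: x
Skolem function arity = 1

1


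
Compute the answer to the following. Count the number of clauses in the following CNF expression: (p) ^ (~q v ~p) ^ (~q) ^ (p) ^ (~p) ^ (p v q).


A CNF formula is a conjunction of clauses.
Clauses are separated by ^.
Counting the conjuncts: 6 clauses.

6


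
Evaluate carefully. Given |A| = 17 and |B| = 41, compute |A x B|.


The Cartesian product A x B contains all ordered pairs (a, b).
|A x B| = |A| * |B| = 17 * 41 = 697

697


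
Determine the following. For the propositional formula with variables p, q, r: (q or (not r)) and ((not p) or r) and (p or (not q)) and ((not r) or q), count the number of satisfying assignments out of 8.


Evaluate all 8 assignments for p, q, r:
p=0, q=0, r=0: 1
p=0, q=0, r=1: 0
p=0, q=1, r=0: 0
p=0, q=1, r=1: 0
p=1, q=0, r=0: 0
p=1, q=0, r=1: 0
p=1, q=1, r=0: 0
p=1, q=1, r=1: 1
Satisfying count = 2

2


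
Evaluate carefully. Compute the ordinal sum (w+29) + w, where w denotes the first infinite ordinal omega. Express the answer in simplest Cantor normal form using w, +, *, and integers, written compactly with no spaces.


Compute (w+29) + w.
Ordinal + is associative but NOT commutative; for finite n>0, n + w = w but w + n stays w+n.
(w+29) + w = w + (29+w) = w + w = w*2 (the finite tail 29 is absorbed by the right w).
Result = w*2

w*2


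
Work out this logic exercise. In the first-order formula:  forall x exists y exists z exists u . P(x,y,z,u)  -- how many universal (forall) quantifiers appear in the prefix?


Quantifier prefix: forall x exists y exists z exists u
Mark each quantifier type:
  U E E E
Universal count = 1, Existential count = 3
Asked for universal (forall) quantifiers: 1

1


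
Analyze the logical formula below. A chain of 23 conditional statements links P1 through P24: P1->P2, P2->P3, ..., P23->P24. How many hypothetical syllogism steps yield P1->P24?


With 23 implications in a chain connecting 24 propositions:
P1->P2, P2->P3, ..., P23->P24
Steps needed = (number of implications) - 1 = 23 - 1 = 22

22


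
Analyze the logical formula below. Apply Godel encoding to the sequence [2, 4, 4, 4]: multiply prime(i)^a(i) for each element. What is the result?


Encode each element as an exponent of the corresponding prime:
  2^2 = 4
  3^4 = 81
  5^4 = 625
  7^4 = 2401
Product = 4 * 81 * 625 * 2401 = 486202500

486202500


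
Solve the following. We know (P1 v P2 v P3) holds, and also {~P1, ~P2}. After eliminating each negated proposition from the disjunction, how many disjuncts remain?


Original disjuncts (3): P1, P2, P3
Negated (eliminate): ~P1, ~P2
Remaining disjuncts: P3
Count = 3 - 2 = 1

1


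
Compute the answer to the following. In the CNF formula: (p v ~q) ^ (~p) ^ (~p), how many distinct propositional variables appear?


Identify each variable that appears in the formula.
Variables found: p, q
Count = 2

2


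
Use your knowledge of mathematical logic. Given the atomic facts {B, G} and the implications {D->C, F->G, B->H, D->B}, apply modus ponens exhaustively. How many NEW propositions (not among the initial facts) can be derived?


Initial facts: {B, G}
Apply modus ponens to closure:
  B and B->H  =>  H
Final known: {B, G, H}
New propositions: {H}
Count = 1

1


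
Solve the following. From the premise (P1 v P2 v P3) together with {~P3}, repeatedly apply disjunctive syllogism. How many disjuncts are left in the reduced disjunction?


Original disjuncts (3): P1, P2, P3
Negated (eliminate): ~P3
Remaining disjuncts: P1, P2
Count = 3 - 1 = 2

2


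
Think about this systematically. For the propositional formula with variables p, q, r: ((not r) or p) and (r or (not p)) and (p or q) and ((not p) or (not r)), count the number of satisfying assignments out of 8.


Evaluate all 8 assignments for p, q, r:
p=0, q=0, r=0: 0
p=0, q=0, r=1: 0
p=0, q=1, r=0: 1
p=0, q=1, r=1: 0
p=1, q=0, r=0: 0
p=1, q=0, r=1: 0
p=1, q=1, r=0: 0
p=1, q=1, r=1: 0
Satisfying count = 1

1


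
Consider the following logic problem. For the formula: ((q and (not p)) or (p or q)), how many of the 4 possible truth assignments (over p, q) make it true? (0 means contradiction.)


Check all 4 assignments:
p=0, q=0: 0
p=0, q=1: 1
p=1, q=0: 1
p=1, q=1: 1
Count of True = 3

3


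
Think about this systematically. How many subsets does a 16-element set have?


The power set of a set with n elements has 2^n elements.
|P(S)| = 2^16 = 65536

65536


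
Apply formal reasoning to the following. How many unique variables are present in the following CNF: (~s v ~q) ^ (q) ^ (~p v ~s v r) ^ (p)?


Identify each variable that appears in the formula.
Variables found: p, q, r, s
Count = 4

4


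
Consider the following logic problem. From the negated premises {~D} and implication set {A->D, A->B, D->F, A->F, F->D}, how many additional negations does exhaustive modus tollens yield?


Initial negated facts: {~D}
Apply modus tollens to closure:
  ~D and A->D  =>  ~A
  ~D and F->D  =>  ~F
Final negated: {~A, ~D, ~F}
New negations: {~A, ~F}
Count = 2

2


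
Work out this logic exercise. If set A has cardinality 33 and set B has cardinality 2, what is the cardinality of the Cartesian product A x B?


The Cartesian product A x B contains all ordered pairs (a, b).
|A x B| = |A| * |B| = 33 * 2 = 66

66


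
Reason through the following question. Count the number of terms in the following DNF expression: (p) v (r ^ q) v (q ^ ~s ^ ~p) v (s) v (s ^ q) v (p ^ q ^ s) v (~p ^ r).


A DNF formula is a disjunction of terms (conjunctions).
Terms are separated by v.
Counting the disjuncts: 7 terms.

7


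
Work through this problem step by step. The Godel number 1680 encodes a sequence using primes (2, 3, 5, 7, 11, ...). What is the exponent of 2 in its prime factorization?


Factorize 1680 by dividing by 2 repeatedly.
Division steps: 2 divides 1680 exactly 4 time(s).
Exponent of 2 = 4

4


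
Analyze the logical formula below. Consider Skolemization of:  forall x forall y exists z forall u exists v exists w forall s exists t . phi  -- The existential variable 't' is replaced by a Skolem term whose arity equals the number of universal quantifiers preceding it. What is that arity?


Quantifier prefix: forall x forall y exists z forall u exists v exists w forall s exists t
't' is existentially quantified at position 8.
Universal variables preceding it: x, y, u, s
Skolem function arity = 4

4


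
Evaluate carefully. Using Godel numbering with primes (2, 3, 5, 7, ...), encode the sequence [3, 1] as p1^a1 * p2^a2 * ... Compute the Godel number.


Encode each element as an exponent of the corresponding prime:
  2^3 = 8
  3^1 = 3
Product = 8 * 3 = 24

24


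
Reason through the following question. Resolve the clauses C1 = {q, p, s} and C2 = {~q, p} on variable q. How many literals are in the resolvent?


Remove q from C1 and ~q from C2.
C1 remainder: {p, s}
C2 remainder: {p}
Union (resolvent): {p, s}
Resolvent has 2 literal(s).

2


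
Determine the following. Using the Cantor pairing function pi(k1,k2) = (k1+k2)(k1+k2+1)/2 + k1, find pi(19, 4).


k1 + k2 = 23
(k1+k2)(k1+k2+1)/2 = 23 * 24 / 2 = 276
pi = 276 + 19 = 295

295


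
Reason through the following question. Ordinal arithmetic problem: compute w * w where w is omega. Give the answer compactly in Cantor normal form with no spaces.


Compute w * w.
Ordinal * is associative and left-distributive over +, but NOT commutative; for finite n>1, n*w = w but w*n stays w*n.
w * w = w^2 by definition.
Result = w^2

w^2


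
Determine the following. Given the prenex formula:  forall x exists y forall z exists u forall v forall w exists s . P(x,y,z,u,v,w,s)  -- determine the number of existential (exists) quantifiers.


Quantifier prefix: forall x exists y forall z exists u forall v forall w exists s
Mark each quantifier type:
  U E U E U U E
Universal count = 4, Existential count = 3
Asked for existential (exists) quantifiers: 3

3


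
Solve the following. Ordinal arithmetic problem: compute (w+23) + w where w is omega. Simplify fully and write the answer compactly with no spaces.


Compute (w+23) + w.
Ordinal + is associative but NOT commutative; for finite n>0, n + w = w but w + n stays w+n.
(w+23) + w = w + (23+w) = w + w = w*2 (the finite tail 23 is absorbed by the right w).
Result = w*2

w*2


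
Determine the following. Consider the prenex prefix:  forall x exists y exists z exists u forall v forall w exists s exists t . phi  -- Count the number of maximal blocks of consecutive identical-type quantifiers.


Quantifier-type sequence: A E E E A A E E  (A=forall, E=exists)
Group into maximal same-type runs:
  Ax1 | Ex3 | Ax2 | Ex2
Number of blocks = 4

4


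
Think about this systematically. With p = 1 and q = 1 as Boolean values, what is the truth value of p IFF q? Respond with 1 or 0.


p = 1, q = 1
Operation: p IFF q
Evaluate: 1 IFF 1 = 1

1


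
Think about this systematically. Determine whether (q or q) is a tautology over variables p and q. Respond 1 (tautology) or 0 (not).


Check all 4 assignments:
p=0, q=0: 0
p=0, q=1: 1
p=1, q=0: 0
p=1, q=1: 1
Satisfying count = 2/4.
Tautology iff count = 4: no.

0


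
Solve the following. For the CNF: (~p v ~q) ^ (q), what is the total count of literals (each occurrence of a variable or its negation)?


Counting literals in each clause:
Clause 1: 2 literal(s)
Clause 2: 1 literal(s)
Total = 3

3


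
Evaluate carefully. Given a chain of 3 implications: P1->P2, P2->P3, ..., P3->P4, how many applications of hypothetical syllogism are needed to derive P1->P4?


With 3 implications in a chain connecting 4 propositions:
P1->P2, P2->P3, ..., P3->P4
Steps needed = (number of implications) - 1 = 3 - 1 = 2

2


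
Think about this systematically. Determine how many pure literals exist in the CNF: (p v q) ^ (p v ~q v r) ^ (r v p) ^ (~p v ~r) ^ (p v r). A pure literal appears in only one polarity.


Check each variable for pure literal status:
p: mixed (not pure)
q: mixed (not pure)
r: mixed (not pure)
Pure literal count = 0

0


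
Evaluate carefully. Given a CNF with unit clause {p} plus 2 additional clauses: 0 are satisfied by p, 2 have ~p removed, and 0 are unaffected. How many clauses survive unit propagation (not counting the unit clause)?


Satisfied (removed): 0
Shortened (remain): 2
Unchanged (remain): 0
Remaining = 2 + 0 = 2

2


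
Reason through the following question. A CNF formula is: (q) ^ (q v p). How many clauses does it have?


A CNF formula is a conjunction of clauses.
Clauses are separated by ^.
Counting the conjuncts: 2 clauses.

2


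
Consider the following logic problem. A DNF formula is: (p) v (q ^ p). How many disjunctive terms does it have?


A DNF formula is a disjunction of terms (conjunctions).
Terms are separated by v.
Counting the disjuncts: 2 terms.

2


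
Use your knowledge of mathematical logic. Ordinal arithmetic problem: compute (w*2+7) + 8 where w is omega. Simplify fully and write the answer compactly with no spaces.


Compute (w*2+7) + 8.
Ordinal + is associative but NOT commutative; for finite n>0, n + w = w but w + n stays w+n.
By associativity: (w*2+7) + 8 = w*2 + (7+8) = w*2+15.
Result = w*2+15

w*2+15


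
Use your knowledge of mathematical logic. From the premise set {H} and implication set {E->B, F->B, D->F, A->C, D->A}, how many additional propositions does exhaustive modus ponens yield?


Initial facts: {H}
Apply modus ponens to closure:
  (no implication fires)
Final known: {H}
New propositions: {(none)}
Count = 0

0


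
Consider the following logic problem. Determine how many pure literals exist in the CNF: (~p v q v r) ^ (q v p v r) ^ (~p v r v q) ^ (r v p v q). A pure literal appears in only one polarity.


Check each variable for pure literal status:
p: mixed (not pure)
q: pure positive
r: pure positive
Pure literal count = 2

2


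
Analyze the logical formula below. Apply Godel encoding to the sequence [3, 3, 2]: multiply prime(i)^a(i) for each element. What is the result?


Encode each element as an exponent of the corresponding prime:
  2^3 = 8
  3^3 = 27
  5^2 = 25
Product = 8 * 27 * 25 = 5400

5400


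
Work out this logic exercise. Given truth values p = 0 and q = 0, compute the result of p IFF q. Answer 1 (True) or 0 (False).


p = 0, q = 0
Operation: p IFF q
Evaluate: 0 IFF 0 = 1

1


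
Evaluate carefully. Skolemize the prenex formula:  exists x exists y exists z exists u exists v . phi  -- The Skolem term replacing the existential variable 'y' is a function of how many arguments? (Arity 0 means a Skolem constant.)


Quantifier prefix: exists x exists y exists z exists u exists v
'y' is existentially quantified at position 2.
No universal quantifiers precede it.
Skolem function arity = 0 (a Skolem constant)

0


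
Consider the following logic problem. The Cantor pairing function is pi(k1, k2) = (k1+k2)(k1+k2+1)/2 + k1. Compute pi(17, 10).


k1 + k2 = 27
(k1+k2)(k1+k2+1)/2 = 27 * 28 / 2 = 378
pi = 378 + 17 = 395

395


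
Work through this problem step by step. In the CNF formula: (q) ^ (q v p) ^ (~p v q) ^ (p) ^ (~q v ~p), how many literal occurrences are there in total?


Counting literals in each clause:
Clause 1: 1 literal(s)
Clause 2: 2 literal(s)
Clause 3: 2 literal(s)
Clause 4: 1 literal(s)
Clause 5: 2 literal(s)
Total = 8

8


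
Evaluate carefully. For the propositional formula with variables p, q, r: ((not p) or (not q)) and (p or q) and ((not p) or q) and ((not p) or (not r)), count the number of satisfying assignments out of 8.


Evaluate all 8 assignments for p, q, r:
p=0, q=0, r=0: 0
p=0, q=0, r=1: 0
p=0, q=1, r=0: 1
p=0, q=1, r=1: 1
p=1, q=0, r=0: 0
p=1, q=0, r=1: 0
p=1, q=1, r=0: 0
p=1, q=1, r=1: 0
Satisfying count = 2

2


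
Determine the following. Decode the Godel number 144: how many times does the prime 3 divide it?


Factorize 144 by dividing by 3 repeatedly.
Division steps: 3 divides 144 exactly 2 time(s).
Exponent of 3 = 2

2


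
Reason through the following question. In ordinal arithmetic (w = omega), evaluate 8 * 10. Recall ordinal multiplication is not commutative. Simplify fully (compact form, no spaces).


Compute 8 * 10.
Ordinal * is associative and left-distributive over +, but NOT commutative; for finite n>1, n*w = w but w*n stays w*n.
Both finite; ordinal * agrees with natural *: 8 * 10 = 80.
Result = 80

80


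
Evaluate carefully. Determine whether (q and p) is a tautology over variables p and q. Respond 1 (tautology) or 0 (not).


Check all 4 assignments:
p=0, q=0: 0
p=0, q=1: 0
p=1, q=0: 0
p=1, q=1: 1
Satisfying count = 1/4.
Tautology iff count = 4: no.

0


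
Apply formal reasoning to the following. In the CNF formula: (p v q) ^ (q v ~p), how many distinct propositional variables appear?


Identify each variable that appears in the formula.
Variables found: p, q
Count = 2

2


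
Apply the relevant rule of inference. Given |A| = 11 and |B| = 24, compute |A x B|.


The Cartesian product A x B contains all ordered pairs (a, b).
|A x B| = |A| * |B| = 11 * 24 = 264

264


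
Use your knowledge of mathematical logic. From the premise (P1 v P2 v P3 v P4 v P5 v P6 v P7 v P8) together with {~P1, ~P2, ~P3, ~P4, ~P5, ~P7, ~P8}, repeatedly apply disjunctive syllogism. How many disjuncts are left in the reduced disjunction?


Original disjuncts (8): P1, P2, P3, P4, P5, P6, P7, P8
Negated (eliminate): ~P1, ~P2, ~P3, ~P4, ~P5, ~P7, ~P8
Remaining disjuncts: P6
Count = 8 - 7 = 1

1


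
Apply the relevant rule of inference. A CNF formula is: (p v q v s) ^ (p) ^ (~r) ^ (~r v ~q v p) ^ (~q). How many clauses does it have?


A CNF formula is a conjunction of clauses.
Clauses are separated by ^.
Counting the conjuncts: 5 clauses.

5


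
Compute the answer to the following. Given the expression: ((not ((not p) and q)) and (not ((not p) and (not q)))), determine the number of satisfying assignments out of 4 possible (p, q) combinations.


Check all 4 assignments:
p=0, q=0: 0
p=0, q=1: 0
p=1, q=0: 1
p=1, q=1: 1
Count of True = 2

2


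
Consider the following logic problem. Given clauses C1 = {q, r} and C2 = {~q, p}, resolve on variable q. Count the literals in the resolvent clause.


Remove q from C1 and ~q from C2.
C1 remainder: {r}
C2 remainder: {p}
Union (resolvent): {p, r}
Resolvent has 2 literal(s).

2


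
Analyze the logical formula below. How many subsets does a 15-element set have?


The power set of a set with n elements has 2^n elements.
|P(S)| = 2^15 = 32768

32768


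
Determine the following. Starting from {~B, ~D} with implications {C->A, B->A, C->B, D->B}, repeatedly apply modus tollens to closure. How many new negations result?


Initial negated facts: {~B, ~D}
Apply modus tollens to closure:
  ~B and C->B  =>  ~C
Final negated: {~B, ~C, ~D}
New negations: {~C}
Count = 1

1


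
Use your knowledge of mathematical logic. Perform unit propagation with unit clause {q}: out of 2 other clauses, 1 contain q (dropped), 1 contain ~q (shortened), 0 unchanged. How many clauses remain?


Satisfied (removed): 1
Shortened (remain): 1
Unchanged (remain): 0
Remaining = 1 + 0 = 1

1


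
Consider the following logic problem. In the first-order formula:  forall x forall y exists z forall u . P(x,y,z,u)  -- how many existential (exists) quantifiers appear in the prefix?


Quantifier prefix: forall x forall y exists z forall u
Mark each quantifier type:
  U U E U
Universal count = 3, Existential count = 1
Asked for existential (exists) quantifiers: 1

1


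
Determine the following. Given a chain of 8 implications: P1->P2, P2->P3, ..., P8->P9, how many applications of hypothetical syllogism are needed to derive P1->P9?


With 8 implications in a chain connecting 9 propositions:
P1->P2, P2->P3, ..., P8->P9
Steps needed = (number of implications) - 1 = 8 - 1 = 7

7


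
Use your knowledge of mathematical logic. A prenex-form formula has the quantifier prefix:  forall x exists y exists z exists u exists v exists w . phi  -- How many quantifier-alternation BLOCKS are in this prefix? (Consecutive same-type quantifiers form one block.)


Quantifier-type sequence: A E E E E E  (A=forall, E=exists)
Group into maximal same-type runs:
  Ax1 | Ex5
Number of blocks = 2

2


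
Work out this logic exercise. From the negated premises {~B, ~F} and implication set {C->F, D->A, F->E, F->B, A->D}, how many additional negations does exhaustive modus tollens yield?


Initial negated facts: {~B, ~F}
Apply modus tollens to closure:
  ~F and C->F  =>  ~C
Final negated: {~B, ~C, ~F}
New negations: {~C}
Count = 1

1


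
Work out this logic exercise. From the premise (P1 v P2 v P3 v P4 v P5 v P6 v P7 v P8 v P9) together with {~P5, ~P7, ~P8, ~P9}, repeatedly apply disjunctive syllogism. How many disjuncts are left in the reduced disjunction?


Original disjuncts (9): P1, P2, P3, P4, P5, P6, P7, P8, P9
Negated (eliminate): ~P5, ~P7, ~P8, ~P9
Remaining disjuncts: P1, P2, P3, P4, P6
Count = 9 - 4 = 5

5


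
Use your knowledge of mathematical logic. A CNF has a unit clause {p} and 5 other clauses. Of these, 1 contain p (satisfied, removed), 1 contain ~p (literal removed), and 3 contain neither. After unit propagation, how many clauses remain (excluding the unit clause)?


Satisfied (removed): 1
Shortened (remain): 1
Unchanged (remain): 3
Remaining = 1 + 3 = 4

4


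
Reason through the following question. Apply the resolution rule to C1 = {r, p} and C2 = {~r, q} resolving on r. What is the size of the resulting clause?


Remove r from C1 and ~r from C2.
C1 remainder: {p}
C2 remainder: {q}
Union (resolvent): {p, q}
Resolvent has 2 literal(s).

2


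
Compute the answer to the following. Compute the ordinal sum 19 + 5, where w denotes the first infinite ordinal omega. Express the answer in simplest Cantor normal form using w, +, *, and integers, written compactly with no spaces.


Compute 19 + 5.
Ordinal + is associative but NOT commutative; for finite n>0, n + w = w but w + n stays w+n.
Both operands finite; ordinal + agrees with natural +: 19 + 5 = 24.
Result = 24

24


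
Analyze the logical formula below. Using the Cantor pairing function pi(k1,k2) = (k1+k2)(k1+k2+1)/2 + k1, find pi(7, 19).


k1 + k2 = 26
(k1+k2)(k1+k2+1)/2 = 26 * 27 / 2 = 351
pi = 351 + 7 = 358

358


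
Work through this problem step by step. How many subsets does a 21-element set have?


The power set of a set with n elements has 2^n elements.
|P(S)| = 2^21 = 2097152

2097152


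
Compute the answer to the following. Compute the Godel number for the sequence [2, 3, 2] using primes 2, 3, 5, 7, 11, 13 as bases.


Encode each element as an exponent of the corresponding prime:
  2^2 = 4
  3^3 = 27
  5^2 = 25
Product = 4 * 27 * 25 = 2700

2700


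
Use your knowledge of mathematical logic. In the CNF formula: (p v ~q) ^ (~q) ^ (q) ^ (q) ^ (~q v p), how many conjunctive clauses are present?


A CNF formula is a conjunction of clauses.
Clauses are separated by ^.
Counting the conjuncts: 5 clauses.

5


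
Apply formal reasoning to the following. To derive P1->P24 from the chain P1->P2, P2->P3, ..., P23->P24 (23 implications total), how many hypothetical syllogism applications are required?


With 23 implications in a chain connecting 24 propositions:
P1->P2, P2->P3, ..., P23->P24
Steps needed = (number of implications) - 1 = 23 - 1 = 22

22


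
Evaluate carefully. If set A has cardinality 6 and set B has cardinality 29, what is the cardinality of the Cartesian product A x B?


The Cartesian product A x B contains all ordered pairs (a, b).
|A x B| = |A| * |B| = 6 * 29 = 174

174


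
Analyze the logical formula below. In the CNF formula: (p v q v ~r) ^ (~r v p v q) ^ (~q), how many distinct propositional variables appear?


Identify each variable that appears in the formula.
Variables found: p, q, r
Count = 3

3


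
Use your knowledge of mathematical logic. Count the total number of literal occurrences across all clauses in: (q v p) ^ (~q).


Counting literals in each clause:
Clause 1: 2 literal(s)
Clause 2: 1 literal(s)
Total = 3

3


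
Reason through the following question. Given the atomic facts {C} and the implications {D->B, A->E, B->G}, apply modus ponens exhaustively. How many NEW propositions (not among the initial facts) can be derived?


Initial facts: {C}
Apply modus ponens to closure:
  (no implication fires)
Final known: {C}
New propositions: {(none)}
Count = 0

0


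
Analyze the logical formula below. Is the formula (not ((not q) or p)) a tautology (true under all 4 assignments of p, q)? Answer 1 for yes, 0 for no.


Check all 4 assignments:
p=0, q=0: 0
p=0, q=1: 1
p=1, q=0: 0
p=1, q=1: 0
Satisfying count = 1/4.
Tautology iff count = 4: no.

0


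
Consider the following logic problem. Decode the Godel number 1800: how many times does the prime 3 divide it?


Factorize 1800 by dividing by 3 repeatedly.
Division steps: 3 divides 1800 exactly 2 time(s).
Exponent of 3 = 2

2


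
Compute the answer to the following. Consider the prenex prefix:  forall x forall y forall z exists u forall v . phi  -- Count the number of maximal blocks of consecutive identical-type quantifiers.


Quantifier-type sequence: A A A E A  (A=forall, E=exists)
Group into maximal same-type runs:
  Ax3 | Ex1 | Ax1
Number of blocks = 3

3


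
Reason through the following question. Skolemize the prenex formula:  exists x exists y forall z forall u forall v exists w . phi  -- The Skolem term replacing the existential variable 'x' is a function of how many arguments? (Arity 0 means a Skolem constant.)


Quantifier prefix: exists x exists y forall z forall u forall v exists w
'x' is existentially quantified at position 1.
No universal quantifiers precede it.
Skolem function arity = 0 (a Skolem constant)

0


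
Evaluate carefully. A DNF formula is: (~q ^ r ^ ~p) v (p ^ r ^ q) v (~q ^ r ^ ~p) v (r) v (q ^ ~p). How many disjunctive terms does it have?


A DNF formula is a disjunction of terms (conjunctions).
Terms are separated by v.
Counting the disjuncts: 5 terms.

5


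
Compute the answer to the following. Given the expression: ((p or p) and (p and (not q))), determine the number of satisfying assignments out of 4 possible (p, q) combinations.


Check all 4 assignments:
p=0, q=0: 0
p=0, q=1: 0
p=1, q=0: 1
p=1, q=1: 0
Count of True = 1

1


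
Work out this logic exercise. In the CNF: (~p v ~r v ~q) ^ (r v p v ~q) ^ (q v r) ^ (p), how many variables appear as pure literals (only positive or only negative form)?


Check each variable for pure literal status:
p: mixed (not pure)
q: mixed (not pure)
r: mixed (not pure)
Pure literal count = 0

0


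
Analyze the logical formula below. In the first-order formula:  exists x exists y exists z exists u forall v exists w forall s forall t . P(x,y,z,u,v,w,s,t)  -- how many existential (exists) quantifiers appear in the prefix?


Quantifier prefix: exists x exists y exists z exists u forall v exists w forall s forall t
Mark each quantifier type:
  E E E E U E U U
Universal count = 3, Existential count = 5
Asked for existential (exists) quantifiers: 5

5


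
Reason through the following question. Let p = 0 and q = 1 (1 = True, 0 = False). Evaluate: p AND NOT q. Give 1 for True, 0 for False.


p = 0, q = 1
Operation: p AND NOT q
Evaluate: 0 AND NOT 1 = 0

0


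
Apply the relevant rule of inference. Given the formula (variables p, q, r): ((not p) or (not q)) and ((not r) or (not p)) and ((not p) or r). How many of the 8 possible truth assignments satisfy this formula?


Evaluate all 8 assignments for p, q, r:
p=0, q=0, r=0: 1
p=0, q=0, r=1: 1
p=0, q=1, r=0: 1
p=0, q=1, r=1: 1
p=1, q=0, r=0: 0
p=1, q=0, r=1: 0
p=1, q=1, r=0: 0
p=1, q=1, r=1: 0
Satisfying count = 4

4
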